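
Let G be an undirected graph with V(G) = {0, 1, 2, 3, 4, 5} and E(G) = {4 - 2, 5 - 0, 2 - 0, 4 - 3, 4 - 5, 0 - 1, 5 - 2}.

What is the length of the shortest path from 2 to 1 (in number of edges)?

2

Distance 0: 2.
Distance 1: 0, 4, 5.
Distance 2: 1, 3 — contains 1.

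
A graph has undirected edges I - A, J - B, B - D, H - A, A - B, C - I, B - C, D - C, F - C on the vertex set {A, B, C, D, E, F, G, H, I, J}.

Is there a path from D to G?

No

Explore from D.
Distance 1: reach B, C.
Distance 2: reach A, F, I, J.
Distance 3: reach H.
The search is exhausted without reaching G; it lies in a different component.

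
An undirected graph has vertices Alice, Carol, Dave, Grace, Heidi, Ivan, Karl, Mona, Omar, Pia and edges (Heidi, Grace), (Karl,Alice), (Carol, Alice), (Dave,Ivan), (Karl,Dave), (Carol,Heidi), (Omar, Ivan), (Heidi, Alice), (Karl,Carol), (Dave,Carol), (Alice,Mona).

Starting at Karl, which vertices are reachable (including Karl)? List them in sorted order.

Alice, Carol, Dave, Grace, Heidi, Ivan, Karl, Mona, Omar

Start at Karl.
Its neighbours: Alice, Carol, Dave.
Then their neighbours: Heidi, Ivan, Mona.
Then next layer: Grace, Omar.
Nothing further is reachable.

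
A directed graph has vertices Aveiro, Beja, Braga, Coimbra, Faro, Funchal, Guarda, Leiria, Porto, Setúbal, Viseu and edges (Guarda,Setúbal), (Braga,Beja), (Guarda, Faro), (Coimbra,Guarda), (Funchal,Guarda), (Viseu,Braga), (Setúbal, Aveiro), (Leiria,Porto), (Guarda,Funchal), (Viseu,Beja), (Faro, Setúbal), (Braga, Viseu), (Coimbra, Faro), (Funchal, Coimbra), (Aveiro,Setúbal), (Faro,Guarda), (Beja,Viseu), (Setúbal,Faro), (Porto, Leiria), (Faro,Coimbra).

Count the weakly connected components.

From Aveiro: component {Aveiro, Coimbra, Faro, Funchal, Guarda, Setúbal}.
From Beja: component {Beja, Braga, Viseu}.
From Leiria: component {Leiria, Porto}.
That's 3 components.

3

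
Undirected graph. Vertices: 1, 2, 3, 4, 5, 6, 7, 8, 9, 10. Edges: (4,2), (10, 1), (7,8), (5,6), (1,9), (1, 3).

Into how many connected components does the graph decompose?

From 1: component {1, 3, 9, 10}.
From 2: component {2, 4}.
From 5: component {5, 6}.
From 7: component {7, 8}.
That's 4 components.

4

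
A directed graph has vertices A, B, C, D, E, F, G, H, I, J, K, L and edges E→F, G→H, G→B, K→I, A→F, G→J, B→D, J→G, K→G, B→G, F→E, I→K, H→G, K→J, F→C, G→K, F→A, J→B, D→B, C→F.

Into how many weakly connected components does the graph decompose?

From A: component {A, C, E, F}.
From B: component {B, D, G, H, I, J, K}.
From L: component {L}.
That's 3 components.

3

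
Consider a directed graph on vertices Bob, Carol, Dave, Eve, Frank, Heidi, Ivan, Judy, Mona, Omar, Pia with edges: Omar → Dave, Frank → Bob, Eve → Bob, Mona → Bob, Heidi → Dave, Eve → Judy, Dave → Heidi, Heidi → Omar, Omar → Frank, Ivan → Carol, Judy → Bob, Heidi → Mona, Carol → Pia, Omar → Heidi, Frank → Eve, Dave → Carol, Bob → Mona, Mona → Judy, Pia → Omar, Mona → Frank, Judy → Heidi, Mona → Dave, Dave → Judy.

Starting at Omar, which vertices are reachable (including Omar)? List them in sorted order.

Start at Omar.
Its neighbours: Dave, Frank, Heidi.
Then their neighbours: Bob, Carol, Eve, Judy, Mona.
Then next layer: Pia.
Nothing further is reachable.

Bob, Carol, Dave, Eve, Frank, Heidi, Judy, Mona, Omar, Pia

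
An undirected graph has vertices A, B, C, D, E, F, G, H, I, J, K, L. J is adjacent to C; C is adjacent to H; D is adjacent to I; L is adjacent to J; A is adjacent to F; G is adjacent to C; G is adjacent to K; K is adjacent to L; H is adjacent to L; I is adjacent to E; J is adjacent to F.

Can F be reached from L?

Yes

Explore from L.
Distance 1: reach H, J, K.
Distance 2: reach C, F, G.
Found F.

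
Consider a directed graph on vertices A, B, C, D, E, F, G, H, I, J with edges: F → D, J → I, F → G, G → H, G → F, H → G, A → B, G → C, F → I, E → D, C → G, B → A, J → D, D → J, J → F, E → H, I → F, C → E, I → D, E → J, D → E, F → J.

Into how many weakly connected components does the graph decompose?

2

From A: component {A, B}.
From C: component {C, D, E, F, G, H, I, J}.
That's 2 components.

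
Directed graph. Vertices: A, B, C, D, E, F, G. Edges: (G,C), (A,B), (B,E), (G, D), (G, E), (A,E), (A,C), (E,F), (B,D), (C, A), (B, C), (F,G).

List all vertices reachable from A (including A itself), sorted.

A, B, C, D, E, F, G

Start at A.
Its neighbours: B, C, E.
Then their neighbours: D, F.
Then next layer: G.
Every vertex is now reached.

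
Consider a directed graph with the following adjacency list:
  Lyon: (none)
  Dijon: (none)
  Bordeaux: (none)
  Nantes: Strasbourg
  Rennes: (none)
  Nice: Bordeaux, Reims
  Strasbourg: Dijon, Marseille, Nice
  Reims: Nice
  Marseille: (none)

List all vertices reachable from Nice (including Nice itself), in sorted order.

Bordeaux, Nice, Reims

Start at Nice.
Its neighbours: Bordeaux, Reims.
Nothing further is reachable.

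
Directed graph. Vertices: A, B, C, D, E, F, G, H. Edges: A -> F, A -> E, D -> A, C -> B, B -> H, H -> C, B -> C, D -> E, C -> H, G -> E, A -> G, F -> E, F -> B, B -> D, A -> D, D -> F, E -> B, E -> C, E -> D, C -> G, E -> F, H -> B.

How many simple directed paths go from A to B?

22

A→D→E→B
A→D→E→C→B
A→D→E→C→H→B
A→D→E→F→B
A→D→F→B
A→D→F→E→B
A→D→F→E→C→B
A→D→F→E→C→H→B
... and 14 more.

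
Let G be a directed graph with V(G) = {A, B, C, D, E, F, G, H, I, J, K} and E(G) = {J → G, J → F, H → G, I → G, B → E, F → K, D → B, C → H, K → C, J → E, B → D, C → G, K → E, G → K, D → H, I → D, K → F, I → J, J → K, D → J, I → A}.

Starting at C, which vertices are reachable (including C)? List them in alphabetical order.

C, E, F, G, H, K

Start at C.
Its neighbours: G, H.
Then their neighbours: K.
Then next layer: E, F.
Nothing further is reachable.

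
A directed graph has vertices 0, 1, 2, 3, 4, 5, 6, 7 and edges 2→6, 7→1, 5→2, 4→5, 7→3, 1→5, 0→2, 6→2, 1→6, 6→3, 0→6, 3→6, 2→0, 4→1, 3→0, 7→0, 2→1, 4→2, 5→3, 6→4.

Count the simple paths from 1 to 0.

1→5→2→0
1→5→2→6→3→0
1→5→3→0
1→5→3→6→2→0
1→5→3→6→4→2→0
1→6→2→0
1→6→3→0
1→6→4→2→0
1→6→4→5→2→0
1→6→4→5→3→0

10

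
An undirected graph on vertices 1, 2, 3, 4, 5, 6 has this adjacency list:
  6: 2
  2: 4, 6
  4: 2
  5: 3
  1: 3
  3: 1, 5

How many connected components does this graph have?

2

From 1: component {1, 3, 5}.
From 2: component {2, 4, 6}.
That's 2 components.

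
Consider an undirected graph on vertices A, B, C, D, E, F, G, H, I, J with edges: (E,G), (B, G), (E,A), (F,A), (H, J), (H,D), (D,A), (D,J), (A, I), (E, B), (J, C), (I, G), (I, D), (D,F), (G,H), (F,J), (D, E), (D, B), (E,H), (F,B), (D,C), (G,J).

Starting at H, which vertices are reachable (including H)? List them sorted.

A, B, C, D, E, F, G, H, I, J

Start at H.
Its neighbours: D, E, G, J.
Then their neighbours: A, B, C, F, I.
Every vertex is now reached.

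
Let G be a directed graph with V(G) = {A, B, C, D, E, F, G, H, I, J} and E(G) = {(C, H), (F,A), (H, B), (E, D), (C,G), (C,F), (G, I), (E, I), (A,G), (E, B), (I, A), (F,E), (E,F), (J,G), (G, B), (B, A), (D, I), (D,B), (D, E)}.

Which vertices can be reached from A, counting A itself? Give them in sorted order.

A, B, G, I

Start at A.
Its neighbours: G.
Then their neighbours: B, I.
Nothing further is reachable.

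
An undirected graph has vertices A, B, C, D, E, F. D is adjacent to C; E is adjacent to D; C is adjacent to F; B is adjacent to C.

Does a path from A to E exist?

No

A has no edges, so nothing is reachable from it.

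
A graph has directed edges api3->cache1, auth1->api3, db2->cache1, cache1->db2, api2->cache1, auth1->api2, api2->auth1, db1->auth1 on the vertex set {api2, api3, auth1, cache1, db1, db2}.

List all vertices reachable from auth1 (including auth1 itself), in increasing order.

api2, api3, auth1, cache1, db2

Start at auth1.
Its neighbours: api2, api3.
Then their neighbours: cache1.
Then next layer: db2.
Nothing further is reachable.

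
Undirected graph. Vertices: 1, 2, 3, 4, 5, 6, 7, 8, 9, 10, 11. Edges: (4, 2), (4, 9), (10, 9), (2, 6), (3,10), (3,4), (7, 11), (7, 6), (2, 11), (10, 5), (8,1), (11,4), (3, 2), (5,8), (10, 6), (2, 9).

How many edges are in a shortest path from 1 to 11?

6

Distance 0: 1.
Distance 1: 8.
Distance 2: 5.
Distance 3: 10.
Distance 4: 3, 6, 9.
Distance 5: 2, 4, 7.
Distance 6: 11 — contains 11.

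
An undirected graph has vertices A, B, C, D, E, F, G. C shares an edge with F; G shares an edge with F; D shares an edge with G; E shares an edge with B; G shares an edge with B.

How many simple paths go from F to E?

F–G–B–E

1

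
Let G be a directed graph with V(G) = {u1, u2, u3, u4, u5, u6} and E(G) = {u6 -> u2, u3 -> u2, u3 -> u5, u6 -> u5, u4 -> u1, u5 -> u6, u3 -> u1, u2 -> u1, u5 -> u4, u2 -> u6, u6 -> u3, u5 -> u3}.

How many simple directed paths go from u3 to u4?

2

u3→u2→u6→u5→u4
u3→u5→u4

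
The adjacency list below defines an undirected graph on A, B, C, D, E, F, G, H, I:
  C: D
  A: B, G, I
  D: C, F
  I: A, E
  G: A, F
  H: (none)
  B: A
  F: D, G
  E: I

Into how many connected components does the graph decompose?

From A: component {A, B, C, D, E, F, G, I}.
From H: component {H}.
That's 2 components.

2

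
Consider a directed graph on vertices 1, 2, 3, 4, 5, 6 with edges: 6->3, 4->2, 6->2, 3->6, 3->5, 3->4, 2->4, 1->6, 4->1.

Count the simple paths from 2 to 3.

2→4→1→6→3

1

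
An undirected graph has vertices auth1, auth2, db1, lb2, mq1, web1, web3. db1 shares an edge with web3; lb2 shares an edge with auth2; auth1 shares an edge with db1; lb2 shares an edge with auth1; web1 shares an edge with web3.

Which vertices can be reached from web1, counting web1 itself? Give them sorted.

auth1, auth2, db1, lb2, web1, web3

Start at web1.
Its neighbours: web3.
Then their neighbours: db1.
Then next layer: auth1.
Then next layer: lb2.
Then next layer: auth2.
Nothing further is reachable.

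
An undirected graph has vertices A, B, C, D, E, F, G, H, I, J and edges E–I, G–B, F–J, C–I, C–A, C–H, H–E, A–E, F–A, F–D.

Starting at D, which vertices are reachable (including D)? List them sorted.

A, C, D, E, F, H, I, J

Start at D.
Its neighbours: F.
Then their neighbours: A, J.
Then next layer: C, E.
Then next layer: H, I.
Nothing further is reachable.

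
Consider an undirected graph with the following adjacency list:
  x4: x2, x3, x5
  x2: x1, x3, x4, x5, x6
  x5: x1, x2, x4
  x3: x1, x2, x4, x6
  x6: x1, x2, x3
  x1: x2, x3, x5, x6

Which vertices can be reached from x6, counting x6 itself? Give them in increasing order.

x1, x2, x3, x4, x5, x6

Start at x6.
Its neighbours: x1, x2, x3.
Then their neighbours: x4, x5.
Every vertex is now reached.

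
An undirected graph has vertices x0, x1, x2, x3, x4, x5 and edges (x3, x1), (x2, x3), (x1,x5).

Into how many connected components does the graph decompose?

From x0: component {x0}.
From x1: component {x1, x2, x3, x5}.
From x4: component {x4}.
That's 3 components.

3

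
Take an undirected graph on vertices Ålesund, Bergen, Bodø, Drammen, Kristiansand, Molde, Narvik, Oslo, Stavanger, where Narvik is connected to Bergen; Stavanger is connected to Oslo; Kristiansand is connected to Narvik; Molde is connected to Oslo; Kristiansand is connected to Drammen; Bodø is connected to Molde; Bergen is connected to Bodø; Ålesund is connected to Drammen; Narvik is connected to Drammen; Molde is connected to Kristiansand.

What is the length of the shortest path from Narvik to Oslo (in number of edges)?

3

Distance 0: Narvik.
Distance 1: Bergen, Drammen, Kristiansand.
Distance 2: Ålesund, Bodø, Molde.
Distance 3: Oslo — contains Oslo.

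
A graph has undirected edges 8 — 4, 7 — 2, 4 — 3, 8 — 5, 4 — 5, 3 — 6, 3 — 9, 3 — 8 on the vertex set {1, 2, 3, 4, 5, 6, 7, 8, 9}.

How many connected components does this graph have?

3

From 1: component {1}.
From 2: component {2, 7}.
From 3: component {3, 4, 5, 6, 8, 9}.
That's 3 components.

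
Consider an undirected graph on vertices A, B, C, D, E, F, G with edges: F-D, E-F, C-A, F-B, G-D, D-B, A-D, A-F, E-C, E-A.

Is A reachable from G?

Explore from G.
Distance 1: reach D.
Distance 2: reach A, B, F.
Found A.

Yes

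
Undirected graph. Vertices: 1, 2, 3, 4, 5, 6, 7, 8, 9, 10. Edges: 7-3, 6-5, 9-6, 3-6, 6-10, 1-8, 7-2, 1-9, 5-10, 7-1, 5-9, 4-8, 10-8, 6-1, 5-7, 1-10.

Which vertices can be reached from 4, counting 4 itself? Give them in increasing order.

Start at 4.
Its neighbours: 8.
Then their neighbours: 1, 10.
Then next layer: 5, 6, 7, 9.
Then next layer: 2, 3.
Every vertex is now reached.

1, 2, 3, 4, 5, 6, 7, 8, 9, 10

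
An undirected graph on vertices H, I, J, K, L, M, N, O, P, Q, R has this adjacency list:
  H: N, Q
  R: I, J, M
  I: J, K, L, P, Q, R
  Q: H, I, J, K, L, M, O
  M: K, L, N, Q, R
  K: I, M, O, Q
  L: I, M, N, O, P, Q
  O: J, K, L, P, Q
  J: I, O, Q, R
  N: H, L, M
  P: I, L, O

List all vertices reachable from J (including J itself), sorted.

Start at J.
Its neighbours: I, O, Q, R.
Then their neighbours: H, K, L, M, P.
Then next layer: N.
Every vertex is now reached.

H, I, J, K, L, M, N, O, P, Q, R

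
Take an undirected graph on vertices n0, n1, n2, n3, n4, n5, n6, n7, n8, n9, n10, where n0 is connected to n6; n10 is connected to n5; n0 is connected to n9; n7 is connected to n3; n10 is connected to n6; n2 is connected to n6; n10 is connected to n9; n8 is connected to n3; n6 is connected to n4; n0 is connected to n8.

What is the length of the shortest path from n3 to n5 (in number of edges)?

Distance 0: n3.
Distance 1: n7, n8.
Distance 2: n0.
Distance 3: n6, n9.
Distance 4: n2, n4, n10.
Distance 5: n5 — contains n5.

5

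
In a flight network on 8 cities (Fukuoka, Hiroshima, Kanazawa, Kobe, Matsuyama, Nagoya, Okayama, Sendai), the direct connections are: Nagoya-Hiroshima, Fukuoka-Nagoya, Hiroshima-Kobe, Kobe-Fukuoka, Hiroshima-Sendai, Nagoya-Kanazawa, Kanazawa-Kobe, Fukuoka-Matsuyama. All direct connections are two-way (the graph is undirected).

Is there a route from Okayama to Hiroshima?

Okayama has no edges, so nothing is reachable from it.

No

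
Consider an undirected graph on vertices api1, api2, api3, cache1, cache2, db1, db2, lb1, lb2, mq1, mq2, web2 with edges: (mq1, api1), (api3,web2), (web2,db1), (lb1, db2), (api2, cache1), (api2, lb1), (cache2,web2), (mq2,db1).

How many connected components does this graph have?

4

From api1: component {api1, mq1}.
From api2: component {api2, cache1, db2, lb1}.
From api3: component {api3, cache2, db1, mq2, web2}.
From lb2: component {lb2}.
That's 4 components.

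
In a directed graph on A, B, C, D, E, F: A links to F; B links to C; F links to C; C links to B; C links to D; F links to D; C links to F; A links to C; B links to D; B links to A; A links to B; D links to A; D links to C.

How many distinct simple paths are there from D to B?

4

D→A→B
D→A→C→B
D→A→F→C→B
D→C→B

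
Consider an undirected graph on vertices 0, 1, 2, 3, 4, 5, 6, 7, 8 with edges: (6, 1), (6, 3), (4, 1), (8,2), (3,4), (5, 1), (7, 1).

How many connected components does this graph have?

From 0: component {0}.
From 1: component {1, 3, 4, 5, 6, 7}.
From 2: component {2, 8}.
That's 3 components.

3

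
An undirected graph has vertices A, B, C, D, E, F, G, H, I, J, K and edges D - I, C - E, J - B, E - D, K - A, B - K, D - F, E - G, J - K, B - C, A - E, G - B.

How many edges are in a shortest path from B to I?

4

Distance 0: B.
Distance 1: C, G, J, K.
Distance 2: A, E.
Distance 3: D.
Distance 4: F, I — contains I.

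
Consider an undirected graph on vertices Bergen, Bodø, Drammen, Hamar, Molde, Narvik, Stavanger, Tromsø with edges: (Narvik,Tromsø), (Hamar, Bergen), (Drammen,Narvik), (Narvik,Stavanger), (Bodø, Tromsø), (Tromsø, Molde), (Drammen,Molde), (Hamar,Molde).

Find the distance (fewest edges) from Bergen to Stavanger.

5

Distance 0: Bergen.
Distance 1: Hamar.
Distance 2: Molde.
Distance 3: Drammen, Tromsø.
Distance 4: Bodø, Narvik.
Distance 5: Stavanger — contains Stavanger.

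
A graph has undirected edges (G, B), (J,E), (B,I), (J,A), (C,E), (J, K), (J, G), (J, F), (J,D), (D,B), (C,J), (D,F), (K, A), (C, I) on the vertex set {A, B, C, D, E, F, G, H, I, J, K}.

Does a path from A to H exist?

No

Explore from A.
Distance 1: reach J, K.
Distance 2: reach C, D, E, F, G.
Distance 3: reach B, I.
The search is exhausted without reaching H; it lies in a different component.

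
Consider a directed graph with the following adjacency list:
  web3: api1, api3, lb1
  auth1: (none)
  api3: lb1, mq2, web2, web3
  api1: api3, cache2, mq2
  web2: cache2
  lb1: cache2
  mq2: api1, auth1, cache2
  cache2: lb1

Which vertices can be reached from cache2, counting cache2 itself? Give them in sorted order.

cache2, lb1

Start at cache2.
Its neighbours: lb1.
Nothing further is reachable.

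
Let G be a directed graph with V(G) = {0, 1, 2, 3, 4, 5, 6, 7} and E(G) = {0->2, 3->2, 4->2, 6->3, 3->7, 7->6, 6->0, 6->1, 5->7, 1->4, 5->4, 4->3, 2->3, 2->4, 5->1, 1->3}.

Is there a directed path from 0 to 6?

Yes

Explore from 0.
Distance 1: reach 2.
Distance 2: reach 3, 4.
Distance 3: reach 7.
Distance 4: reach 6.
Found 6.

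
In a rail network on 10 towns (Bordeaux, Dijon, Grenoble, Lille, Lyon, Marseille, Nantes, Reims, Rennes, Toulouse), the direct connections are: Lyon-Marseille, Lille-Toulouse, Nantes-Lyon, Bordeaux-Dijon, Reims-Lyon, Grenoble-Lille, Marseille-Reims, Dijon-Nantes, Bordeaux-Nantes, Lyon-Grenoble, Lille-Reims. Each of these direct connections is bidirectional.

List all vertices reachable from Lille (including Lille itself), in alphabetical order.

Start at Lille.
Its neighbours: Grenoble, Reims, Toulouse.
Then their neighbours: Lyon, Marseille.
Then next layer: Nantes.
Then next layer: Bordeaux, Dijon.
Nothing further is reachable.

Bordeaux, Dijon, Grenoble, Lille, Lyon, Marseille, Nantes, Reims, Toulouse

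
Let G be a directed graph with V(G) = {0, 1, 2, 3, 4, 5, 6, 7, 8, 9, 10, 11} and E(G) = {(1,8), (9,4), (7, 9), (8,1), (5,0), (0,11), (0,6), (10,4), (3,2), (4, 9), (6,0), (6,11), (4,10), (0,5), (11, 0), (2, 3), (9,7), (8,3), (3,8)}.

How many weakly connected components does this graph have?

3

From 0: component {0, 5, 6, 11}.
From 1: component {1, 2, 3, 8}.
From 4: component {4, 7, 9, 10}.
That's 3 components.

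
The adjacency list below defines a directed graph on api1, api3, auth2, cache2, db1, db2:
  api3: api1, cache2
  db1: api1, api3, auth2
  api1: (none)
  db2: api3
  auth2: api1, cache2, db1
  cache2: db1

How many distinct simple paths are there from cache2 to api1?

3

cache2→db1→api1
cache2→db1→api3→api1
cache2→db1→auth2→api1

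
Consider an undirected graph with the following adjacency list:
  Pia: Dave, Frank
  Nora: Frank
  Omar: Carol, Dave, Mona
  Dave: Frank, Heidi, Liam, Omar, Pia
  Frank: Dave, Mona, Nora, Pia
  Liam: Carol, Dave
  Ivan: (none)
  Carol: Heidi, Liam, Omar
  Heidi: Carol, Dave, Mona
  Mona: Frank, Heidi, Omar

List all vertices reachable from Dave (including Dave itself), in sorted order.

Start at Dave.
Its neighbours: Frank, Heidi, Liam, Omar, Pia.
Then their neighbours: Carol, Mona, Nora.
Nothing further is reachable.

Carol, Dave, Frank, Heidi, Liam, Mona, Nora, Omar, Pia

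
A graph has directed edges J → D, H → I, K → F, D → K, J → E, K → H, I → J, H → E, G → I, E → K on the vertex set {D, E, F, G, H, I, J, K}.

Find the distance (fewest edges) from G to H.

Distance 0: G.
Distance 1: I.
Distance 2: J.
Distance 3: D, E.
Distance 4: K.
Distance 5: F, H — contains H.

5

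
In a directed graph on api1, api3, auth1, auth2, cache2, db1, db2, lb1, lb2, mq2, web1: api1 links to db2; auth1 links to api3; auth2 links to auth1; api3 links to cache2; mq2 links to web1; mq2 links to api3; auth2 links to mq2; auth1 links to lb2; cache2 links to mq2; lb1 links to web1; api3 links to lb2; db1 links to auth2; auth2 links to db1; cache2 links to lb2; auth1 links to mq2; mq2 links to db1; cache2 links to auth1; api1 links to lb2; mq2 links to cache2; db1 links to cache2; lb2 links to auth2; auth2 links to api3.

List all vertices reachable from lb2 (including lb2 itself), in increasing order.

api3, auth1, auth2, cache2, db1, lb2, mq2, web1

Start at lb2.
Its neighbours: auth2.
Then their neighbours: api3, auth1, db1, mq2.
Then next layer: cache2, web1.
Nothing further is reachable.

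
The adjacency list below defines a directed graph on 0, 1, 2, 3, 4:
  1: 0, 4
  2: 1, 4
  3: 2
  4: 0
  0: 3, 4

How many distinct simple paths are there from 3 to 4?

3→2→1→0→4
3→2→1→4
3→2→4

3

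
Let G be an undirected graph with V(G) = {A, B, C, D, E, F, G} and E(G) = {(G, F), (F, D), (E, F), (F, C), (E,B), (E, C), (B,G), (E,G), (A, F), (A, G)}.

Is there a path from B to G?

Yes

Explore from B.
Distance 1: reach E, G.
Found G.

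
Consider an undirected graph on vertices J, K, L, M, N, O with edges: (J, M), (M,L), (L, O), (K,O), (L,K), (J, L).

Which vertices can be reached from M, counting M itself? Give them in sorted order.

J, K, L, M, O

Start at M.
Its neighbours: J, L.
Then their neighbours: K, O.
Nothing further is reachable.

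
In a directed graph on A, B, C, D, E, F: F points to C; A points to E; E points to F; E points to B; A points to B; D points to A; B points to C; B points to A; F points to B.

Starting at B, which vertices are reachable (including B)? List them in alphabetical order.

A, B, C, E, F

Start at B.
Its neighbours: A, C.
Then their neighbours: E.
Then next layer: F.
Nothing further is reachable.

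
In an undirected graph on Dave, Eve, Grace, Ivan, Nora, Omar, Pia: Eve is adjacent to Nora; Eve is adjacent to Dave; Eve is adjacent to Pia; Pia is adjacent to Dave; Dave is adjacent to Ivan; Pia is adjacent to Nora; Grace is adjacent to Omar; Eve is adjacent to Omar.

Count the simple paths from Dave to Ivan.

1

Dave–Ivan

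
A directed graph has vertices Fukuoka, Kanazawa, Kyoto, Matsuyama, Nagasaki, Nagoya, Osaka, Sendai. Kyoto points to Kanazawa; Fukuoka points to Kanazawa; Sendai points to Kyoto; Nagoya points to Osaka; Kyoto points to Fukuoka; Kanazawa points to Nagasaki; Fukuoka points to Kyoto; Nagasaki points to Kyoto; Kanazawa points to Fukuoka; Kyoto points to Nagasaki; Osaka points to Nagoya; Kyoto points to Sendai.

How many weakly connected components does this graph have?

3

From Fukuoka: component {Fukuoka, Kanazawa, Kyoto, Nagasaki, Sendai}.
From Matsuyama: component {Matsuyama}.
From Nagoya: component {Nagoya, Osaka}.
That's 3 components.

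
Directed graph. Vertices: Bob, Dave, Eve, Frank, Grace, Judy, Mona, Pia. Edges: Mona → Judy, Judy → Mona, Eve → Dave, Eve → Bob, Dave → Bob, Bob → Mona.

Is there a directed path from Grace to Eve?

Grace has no outgoing edges, so nothing is reachable from it.

No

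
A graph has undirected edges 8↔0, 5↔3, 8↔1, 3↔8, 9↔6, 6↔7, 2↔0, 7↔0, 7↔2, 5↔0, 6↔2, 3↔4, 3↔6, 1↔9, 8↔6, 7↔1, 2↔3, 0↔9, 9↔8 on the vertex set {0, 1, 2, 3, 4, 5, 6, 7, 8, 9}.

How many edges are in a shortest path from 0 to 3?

2

Distance 0: 0.
Distance 1: 2, 5, 7, 8, 9.
Distance 2: 1, 3, 6 — contains 3.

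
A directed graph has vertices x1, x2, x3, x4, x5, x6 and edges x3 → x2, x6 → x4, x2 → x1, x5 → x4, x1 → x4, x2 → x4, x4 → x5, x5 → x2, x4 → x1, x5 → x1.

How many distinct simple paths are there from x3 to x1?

x3→x2→x1
x3→x2→x4→x1
x3→x2→x4→x5→x1

3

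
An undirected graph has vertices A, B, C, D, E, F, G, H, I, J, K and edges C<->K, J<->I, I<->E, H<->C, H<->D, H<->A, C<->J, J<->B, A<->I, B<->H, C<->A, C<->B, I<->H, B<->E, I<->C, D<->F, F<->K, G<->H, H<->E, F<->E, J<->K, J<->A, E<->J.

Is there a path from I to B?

Explore from I.
Distance 1: reach A, C, E, H, J.
Distance 2: reach B, D, F, G, K.
Found B.

Yes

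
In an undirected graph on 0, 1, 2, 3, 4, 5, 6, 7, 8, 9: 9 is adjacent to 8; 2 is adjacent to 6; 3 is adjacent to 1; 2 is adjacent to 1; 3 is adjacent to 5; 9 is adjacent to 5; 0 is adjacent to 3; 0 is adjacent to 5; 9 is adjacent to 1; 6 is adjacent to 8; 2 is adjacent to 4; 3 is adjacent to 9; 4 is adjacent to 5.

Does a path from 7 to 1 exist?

7 has no edges, so nothing is reachable from it.

No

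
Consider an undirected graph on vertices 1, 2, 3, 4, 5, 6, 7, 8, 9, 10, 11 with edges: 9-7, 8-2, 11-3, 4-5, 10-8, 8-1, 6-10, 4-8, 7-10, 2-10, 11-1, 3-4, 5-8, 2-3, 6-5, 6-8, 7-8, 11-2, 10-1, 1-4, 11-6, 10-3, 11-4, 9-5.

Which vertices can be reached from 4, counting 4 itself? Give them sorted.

1, 2, 3, 4, 5, 6, 7, 8, 9, 10, 11

Start at 4.
Its neighbours: 1, 3, 5, 8, 11.
Then their neighbours: 2, 6, 7, 9, 10.
Every vertex is now reached.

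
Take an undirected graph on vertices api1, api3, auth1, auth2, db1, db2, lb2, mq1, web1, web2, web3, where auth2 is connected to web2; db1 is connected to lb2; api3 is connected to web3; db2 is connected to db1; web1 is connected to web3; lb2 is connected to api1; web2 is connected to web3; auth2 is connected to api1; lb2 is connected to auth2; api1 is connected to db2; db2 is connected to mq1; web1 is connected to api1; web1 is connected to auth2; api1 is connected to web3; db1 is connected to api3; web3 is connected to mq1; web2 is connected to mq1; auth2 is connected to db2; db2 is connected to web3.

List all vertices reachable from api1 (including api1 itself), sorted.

Start at api1.
Its neighbours: auth2, db2, lb2, web1, web3.
Then their neighbours: api3, db1, mq1, web2.
Nothing further is reachable.

api1, api3, auth2, db1, db2, lb2, mq1, web1, web2, web3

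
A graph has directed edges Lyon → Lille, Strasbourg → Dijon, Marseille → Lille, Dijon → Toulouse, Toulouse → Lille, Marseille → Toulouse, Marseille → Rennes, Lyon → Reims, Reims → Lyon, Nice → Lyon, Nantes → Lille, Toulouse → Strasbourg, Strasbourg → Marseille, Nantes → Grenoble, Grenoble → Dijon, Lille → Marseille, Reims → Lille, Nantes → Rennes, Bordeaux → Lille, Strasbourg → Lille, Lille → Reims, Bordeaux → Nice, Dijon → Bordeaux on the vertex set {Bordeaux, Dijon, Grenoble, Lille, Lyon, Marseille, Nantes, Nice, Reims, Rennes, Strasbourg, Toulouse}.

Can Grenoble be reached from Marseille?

No

Explore from Marseille.
Distance 1: reach Lille, Rennes, Toulouse.
Distance 2: reach Reims, Strasbourg.
Distance 3: reach Dijon, Lyon.
Distance 4: reach Bordeaux.
Distance 5: reach Nice.
The search from Marseille is exhausted; no directed path reaches Grenoble.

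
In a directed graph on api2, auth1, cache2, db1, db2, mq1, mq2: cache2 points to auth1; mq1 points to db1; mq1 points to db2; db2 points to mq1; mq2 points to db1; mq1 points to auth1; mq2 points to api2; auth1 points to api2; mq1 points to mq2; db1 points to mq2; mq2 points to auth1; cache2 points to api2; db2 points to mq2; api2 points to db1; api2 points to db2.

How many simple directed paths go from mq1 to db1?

9

mq1→auth1→api2→db1
mq1→auth1→api2→db2→mq2→db1
mq1→db1
mq1→db2→mq2→api2→db1
mq1→db2→mq2→auth1→api2→db1
mq1→db2→mq2→db1
mq1→mq2→api2→db1
mq1→mq2→auth1→api2→db1
mq1→mq2→db1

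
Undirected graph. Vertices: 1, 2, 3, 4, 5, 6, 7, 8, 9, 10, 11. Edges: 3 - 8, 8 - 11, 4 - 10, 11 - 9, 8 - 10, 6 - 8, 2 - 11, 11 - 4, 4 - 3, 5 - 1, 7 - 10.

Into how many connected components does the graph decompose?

2

From 1: component {1, 5}.
From 2: component {2, 3, 4, 6, 7, 8, 9, 10, 11}.
That's 2 components.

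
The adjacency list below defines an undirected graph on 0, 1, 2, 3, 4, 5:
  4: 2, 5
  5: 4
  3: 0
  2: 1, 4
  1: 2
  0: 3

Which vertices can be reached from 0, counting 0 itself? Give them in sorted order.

0, 3

Start at 0.
Its neighbours: 3.
Nothing further is reachable.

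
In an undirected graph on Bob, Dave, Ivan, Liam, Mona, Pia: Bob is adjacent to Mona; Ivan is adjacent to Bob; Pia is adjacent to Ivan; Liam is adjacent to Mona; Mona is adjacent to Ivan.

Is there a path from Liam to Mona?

Explore from Liam.
Distance 1: reach Mona.
Found Mona.

Yes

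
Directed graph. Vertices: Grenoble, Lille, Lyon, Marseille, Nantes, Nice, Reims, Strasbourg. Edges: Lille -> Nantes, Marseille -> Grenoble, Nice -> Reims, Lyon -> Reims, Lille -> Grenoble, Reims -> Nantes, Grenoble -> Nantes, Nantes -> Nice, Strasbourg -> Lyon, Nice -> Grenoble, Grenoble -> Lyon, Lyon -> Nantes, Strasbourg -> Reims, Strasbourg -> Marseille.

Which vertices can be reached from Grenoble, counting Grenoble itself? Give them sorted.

Grenoble, Lyon, Nantes, Nice, Reims

Start at Grenoble.
Its neighbours: Lyon, Nantes.
Then their neighbours: Nice, Reims.
Nothing further is reachable.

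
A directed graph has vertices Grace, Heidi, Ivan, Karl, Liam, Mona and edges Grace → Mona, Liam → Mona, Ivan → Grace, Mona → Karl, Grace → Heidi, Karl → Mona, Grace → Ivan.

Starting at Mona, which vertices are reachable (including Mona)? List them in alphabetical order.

Start at Mona.
Its neighbours: Karl.
Nothing further is reachable.

Karl, Mona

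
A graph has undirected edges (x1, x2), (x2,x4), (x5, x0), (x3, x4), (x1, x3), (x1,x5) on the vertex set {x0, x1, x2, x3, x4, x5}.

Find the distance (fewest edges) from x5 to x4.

3

Distance 0: x5.
Distance 1: x0, x1.
Distance 2: x2, x3.
Distance 3: x4 — contains x4.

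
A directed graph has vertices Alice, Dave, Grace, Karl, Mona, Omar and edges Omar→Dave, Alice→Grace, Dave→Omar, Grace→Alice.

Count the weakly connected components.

4

From Alice: component {Alice, Grace}.
From Dave: component {Dave, Omar}.
From Karl: component {Karl}.
From Mona: component {Mona}.
That's 4 components.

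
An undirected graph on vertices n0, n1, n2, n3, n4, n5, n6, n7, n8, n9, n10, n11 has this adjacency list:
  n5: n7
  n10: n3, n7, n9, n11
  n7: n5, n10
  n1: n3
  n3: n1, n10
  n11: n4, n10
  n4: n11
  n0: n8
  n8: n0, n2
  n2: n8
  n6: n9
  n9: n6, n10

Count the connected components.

2

From n0: component {n0, n2, n8}.
From n1: component {n1, n3, n4, n5, n6, n7, n9, n10, n11}.
That's 2 components.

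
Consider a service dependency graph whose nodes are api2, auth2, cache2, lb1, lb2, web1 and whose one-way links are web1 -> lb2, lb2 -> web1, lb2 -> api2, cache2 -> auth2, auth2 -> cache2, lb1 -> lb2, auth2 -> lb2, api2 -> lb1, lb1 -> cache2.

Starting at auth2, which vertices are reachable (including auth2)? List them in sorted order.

api2, auth2, cache2, lb1, lb2, web1

Start at auth2.
Its neighbours: cache2, lb2.
Then their neighbours: api2, web1.
Then next layer: lb1.
Every vertex is now reached.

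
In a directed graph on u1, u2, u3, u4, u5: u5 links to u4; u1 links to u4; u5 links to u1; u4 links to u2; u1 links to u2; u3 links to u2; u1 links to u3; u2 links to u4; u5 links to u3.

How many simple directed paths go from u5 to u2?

u5→u1→u2
u5→u1→u3→u2
u5→u1→u4→u2
u5→u3→u2
u5→u4→u2

5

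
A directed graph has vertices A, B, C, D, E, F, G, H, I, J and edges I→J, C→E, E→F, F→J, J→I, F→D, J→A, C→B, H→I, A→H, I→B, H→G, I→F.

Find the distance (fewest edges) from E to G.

Distance 0: E.
Distance 1: F.
Distance 2: D, J.
Distance 3: A, I.
Distance 4: B, H.
Distance 5: G — contains G.

5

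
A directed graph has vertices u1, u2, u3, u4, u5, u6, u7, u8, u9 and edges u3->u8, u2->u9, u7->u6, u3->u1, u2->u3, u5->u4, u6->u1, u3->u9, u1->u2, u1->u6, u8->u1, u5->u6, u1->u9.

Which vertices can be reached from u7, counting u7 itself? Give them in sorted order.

Start at u7.
Its neighbours: u6.
Then their neighbours: u1.
Then next layer: u2, u9.
Then next layer: u3.
Then next layer: u8.
Nothing further is reachable.

u1, u2, u3, u6, u7, u8, u9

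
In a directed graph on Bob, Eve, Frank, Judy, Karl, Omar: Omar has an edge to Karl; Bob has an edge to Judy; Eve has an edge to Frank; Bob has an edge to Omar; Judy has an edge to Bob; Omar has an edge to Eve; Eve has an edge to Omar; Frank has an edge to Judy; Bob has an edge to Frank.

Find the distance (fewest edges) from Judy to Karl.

Distance 0: Judy.
Distance 1: Bob.
Distance 2: Frank, Omar.
Distance 3: Eve, Karl — contains Karl.

3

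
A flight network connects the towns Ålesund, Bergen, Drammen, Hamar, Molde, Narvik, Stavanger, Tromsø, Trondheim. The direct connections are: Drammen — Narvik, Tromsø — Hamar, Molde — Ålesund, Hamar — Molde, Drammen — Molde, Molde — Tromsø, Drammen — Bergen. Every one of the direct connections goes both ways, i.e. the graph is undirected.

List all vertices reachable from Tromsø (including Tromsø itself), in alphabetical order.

Start at Tromsø.
Its neighbours: Hamar, Molde.
Then their neighbours: Ålesund, Drammen.
Then next layer: Bergen, Narvik.
Nothing further is reachable.

Ålesund, Bergen, Drammen, Hamar, Molde, Narvik, Tromsø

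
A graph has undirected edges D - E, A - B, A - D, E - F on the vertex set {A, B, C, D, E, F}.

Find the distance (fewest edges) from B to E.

3

Distance 0: B.
Distance 1: A.
Distance 2: D.
Distance 3: E — contains E.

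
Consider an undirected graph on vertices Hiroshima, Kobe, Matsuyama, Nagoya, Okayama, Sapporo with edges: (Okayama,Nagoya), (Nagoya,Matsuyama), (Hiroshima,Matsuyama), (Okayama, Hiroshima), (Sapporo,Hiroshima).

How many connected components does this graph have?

2

From Hiroshima: component {Hiroshima, Matsuyama, Nagoya, Okayama, Sapporo}.
From Kobe: component {Kobe}.
That's 2 components.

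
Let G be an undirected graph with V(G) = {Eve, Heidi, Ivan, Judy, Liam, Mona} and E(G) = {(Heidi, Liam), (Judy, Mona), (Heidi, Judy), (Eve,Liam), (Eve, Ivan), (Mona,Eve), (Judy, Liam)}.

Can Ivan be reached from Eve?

Yes

Explore from Eve.
Distance 1: reach Ivan, Liam, Mona.
Found Ivan.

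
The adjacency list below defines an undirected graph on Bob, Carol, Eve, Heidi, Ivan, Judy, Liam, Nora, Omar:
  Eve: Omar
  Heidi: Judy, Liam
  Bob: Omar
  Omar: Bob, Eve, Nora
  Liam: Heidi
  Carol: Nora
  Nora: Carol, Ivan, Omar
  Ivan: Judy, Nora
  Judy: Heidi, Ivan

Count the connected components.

1

From Bob: component {Bob, Carol, Eve, Heidi, Ivan, Judy, Liam, Nora, Omar}.
That's 1 component.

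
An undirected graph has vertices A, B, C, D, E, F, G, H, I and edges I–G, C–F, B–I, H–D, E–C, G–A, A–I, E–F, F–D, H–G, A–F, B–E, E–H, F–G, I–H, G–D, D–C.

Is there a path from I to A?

Explore from I.
Distance 1: reach A, B, G, H.
Found A.

Yes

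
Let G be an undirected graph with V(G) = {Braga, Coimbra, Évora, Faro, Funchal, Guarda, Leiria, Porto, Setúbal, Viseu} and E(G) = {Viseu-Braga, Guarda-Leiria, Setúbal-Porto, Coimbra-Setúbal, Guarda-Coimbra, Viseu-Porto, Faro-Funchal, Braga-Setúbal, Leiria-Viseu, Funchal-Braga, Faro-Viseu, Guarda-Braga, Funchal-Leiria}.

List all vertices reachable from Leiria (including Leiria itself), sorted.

Braga, Coimbra, Faro, Funchal, Guarda, Leiria, Porto, Setúbal, Viseu

Start at Leiria.
Its neighbours: Funchal, Guarda, Viseu.
Then their neighbours: Braga, Coimbra, Faro, Porto.
Then next layer: Setúbal.
Nothing further is reachable.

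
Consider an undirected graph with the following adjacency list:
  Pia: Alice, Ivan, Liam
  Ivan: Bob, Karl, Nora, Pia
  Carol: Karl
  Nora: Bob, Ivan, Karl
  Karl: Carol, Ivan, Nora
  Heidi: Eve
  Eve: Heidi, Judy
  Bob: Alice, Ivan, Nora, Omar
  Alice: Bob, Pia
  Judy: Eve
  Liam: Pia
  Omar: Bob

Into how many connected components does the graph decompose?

From Alice: component {Alice, Bob, Carol, Ivan, Karl, Liam, Nora, Omar, Pia}.
From Eve: component {Eve, Heidi, Judy}.
That's 2 components.

2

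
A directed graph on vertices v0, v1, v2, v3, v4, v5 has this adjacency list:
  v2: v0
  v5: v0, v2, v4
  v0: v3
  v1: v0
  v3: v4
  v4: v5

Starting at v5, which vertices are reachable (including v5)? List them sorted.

Start at v5.
Its neighbours: v0, v2, v4.
Then their neighbours: v3.
Nothing further is reachable.

v0, v2, v3, v4, v5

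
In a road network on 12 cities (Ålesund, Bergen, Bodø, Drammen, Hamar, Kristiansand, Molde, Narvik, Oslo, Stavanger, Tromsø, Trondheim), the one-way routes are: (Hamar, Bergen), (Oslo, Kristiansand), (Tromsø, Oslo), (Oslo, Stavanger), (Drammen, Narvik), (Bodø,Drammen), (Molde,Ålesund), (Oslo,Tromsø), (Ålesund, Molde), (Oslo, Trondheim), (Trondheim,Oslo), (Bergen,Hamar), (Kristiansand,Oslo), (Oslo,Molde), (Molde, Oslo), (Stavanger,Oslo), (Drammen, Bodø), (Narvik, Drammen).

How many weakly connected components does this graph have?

From Ålesund: component {Ålesund, Kristiansand, Molde, Oslo, Stavanger, Tromsø, Trondheim}.
From Bergen: component {Bergen, Hamar}.
From Bodø: component {Bodø, Drammen, Narvik}.
That's 3 components.

3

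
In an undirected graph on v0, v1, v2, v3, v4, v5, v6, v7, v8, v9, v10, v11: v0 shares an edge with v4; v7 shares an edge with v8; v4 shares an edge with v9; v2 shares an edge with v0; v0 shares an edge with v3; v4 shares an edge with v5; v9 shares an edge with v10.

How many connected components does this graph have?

5

From v0: component {v0, v2, v3, v4, v5, v9, v10}.
From v1: component {v1}.
From v6: component {v6}.
From v7: component {v7, v8}.
From v11: component {v11}.
That's 5 components.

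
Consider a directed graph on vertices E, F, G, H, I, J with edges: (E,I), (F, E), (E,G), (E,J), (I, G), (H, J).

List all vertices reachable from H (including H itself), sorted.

H, J

Start at H.
Its neighbours: J.
Nothing further is reachable.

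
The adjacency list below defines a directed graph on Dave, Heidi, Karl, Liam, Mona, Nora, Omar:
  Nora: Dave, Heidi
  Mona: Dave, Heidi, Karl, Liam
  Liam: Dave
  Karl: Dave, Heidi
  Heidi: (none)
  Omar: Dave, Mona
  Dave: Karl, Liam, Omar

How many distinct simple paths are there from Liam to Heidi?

3

Liam→Dave→Karl→Heidi
Liam→Dave→Omar→Mona→Heidi
Liam→Dave→Omar→Mona→Karl→Heidi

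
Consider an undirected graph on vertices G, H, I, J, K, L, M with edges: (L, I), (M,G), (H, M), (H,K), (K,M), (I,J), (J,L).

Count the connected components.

From G: component {G, H, K, M}.
From I: component {I, J, L}.
That's 2 components.

2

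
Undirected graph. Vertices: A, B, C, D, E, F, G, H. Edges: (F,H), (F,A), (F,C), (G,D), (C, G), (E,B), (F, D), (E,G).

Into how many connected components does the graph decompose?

1

From A: component {A, B, C, D, E, F, G, H}.
That's 1 component.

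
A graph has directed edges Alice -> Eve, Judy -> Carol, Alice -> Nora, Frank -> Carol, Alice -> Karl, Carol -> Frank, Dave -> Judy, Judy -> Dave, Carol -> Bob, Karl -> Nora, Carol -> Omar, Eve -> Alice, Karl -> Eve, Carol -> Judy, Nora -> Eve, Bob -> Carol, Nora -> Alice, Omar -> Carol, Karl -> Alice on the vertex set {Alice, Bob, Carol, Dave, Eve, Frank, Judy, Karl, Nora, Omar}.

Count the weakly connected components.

From Alice: component {Alice, Eve, Karl, Nora}.
From Bob: component {Bob, Carol, Dave, Frank, Judy, Omar}.
That's 2 components.

2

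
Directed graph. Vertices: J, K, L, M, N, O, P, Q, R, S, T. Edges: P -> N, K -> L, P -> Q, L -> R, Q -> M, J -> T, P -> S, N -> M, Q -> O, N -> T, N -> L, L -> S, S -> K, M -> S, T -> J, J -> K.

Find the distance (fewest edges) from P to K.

2

Distance 0: P.
Distance 1: N, Q, S.
Distance 2: K, L, M, O, T — contains K.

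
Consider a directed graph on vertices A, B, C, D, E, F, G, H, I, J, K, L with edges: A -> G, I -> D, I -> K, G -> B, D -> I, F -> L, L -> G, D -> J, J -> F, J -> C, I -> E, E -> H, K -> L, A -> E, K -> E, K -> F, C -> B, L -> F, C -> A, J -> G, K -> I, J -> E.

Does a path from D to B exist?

Explore from D.
Distance 1: reach I, J.
Distance 2: reach C, E, F, G, K.
Distance 3: reach A, B, H, L.
Found B.

Yes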